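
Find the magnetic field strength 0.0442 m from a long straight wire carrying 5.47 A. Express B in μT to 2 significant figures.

B ≈ 25 μT

For an infinitely long straight wire, B = μ₀I/(2πd).
B = (4π×10⁻⁷ × 5.47) / (2π × 0.0442) = 2.48×10⁻⁵ T.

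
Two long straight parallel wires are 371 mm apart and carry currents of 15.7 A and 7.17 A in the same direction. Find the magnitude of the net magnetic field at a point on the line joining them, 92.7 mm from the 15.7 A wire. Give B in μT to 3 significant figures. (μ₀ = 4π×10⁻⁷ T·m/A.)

Each long wire gives B = μ₀I/(2πd). Distances are d₁ = 0.0927 m and d₂ = 0.2783 m.
B₁ = 3.39×10⁻⁵ T, B₂ = 5.15×10⁻⁶ T.
Between parallel currents the two contributions point in opposite directions, so they subtract. B = |B₁ − B₂| = |3.39×10⁻⁵ − 5.15×10⁻⁶| = 2.87×10⁻⁵ T.

B ≈ 28.7 μT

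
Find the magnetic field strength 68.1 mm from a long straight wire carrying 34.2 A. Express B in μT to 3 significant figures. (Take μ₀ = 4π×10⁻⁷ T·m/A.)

For an infinitely long straight wire, B = μ₀I/(2πd).
B = (4π×10⁻⁷ × 34.2) / (2π × 0.0681) = 1.00×10⁻⁴ T.

B ≈ 100 μT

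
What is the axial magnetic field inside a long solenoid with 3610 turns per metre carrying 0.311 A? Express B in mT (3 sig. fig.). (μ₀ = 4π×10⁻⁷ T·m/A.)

Inside a long solenoid, B = μ₀nI with n = 3610 turns/m.
B = 4π×10⁻⁷ × 3610 × 0.311 = 1.41×10⁻³ T.

B ≈ 1.41 mT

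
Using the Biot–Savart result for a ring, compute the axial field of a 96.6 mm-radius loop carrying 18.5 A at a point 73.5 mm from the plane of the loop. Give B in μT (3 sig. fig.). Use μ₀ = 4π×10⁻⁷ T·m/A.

On the axis of a circular loop, B = μ₀IR² / [2(R²+z²)^(3/2)].
R² + z² = (0.0966)² + (0.0735)² = 0.01473 m², and (R²+z²)^(3/2) = 1.79×10⁻³ m³.
B = (4π×10⁻⁷ × 18.5 × 0.009332) / (2 × 1.79×10⁻³) = 6.07×10⁻⁵ T.

B ≈ 60.7 μT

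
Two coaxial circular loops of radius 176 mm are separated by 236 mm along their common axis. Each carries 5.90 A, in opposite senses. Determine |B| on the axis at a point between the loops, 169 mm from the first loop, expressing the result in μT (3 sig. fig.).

Each loop contributes B = μ₀IR²/[2(R²+z²)^(3/2)] on the axis, with z measured from that loop.
Loop 1 (z = 0.169 m): B₁ = 7.90×10⁻⁶ T. Loop 2 (z = 0.067 m): B₂ = 1.72×10⁻⁵ T.
The fields oppose: B = |B₁ − B₂| = 9.29×10⁻⁶ T.

B ≈ 9.29 μT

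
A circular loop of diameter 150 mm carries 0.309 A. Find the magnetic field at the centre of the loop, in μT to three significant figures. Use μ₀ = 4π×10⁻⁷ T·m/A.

B ≈ 2.59 μT

At the centre of a circular loop the Biot–Savart law gives B = μ₀I/(2R) (so R = 0.075 m).
B = (4π×10⁻⁷ × 0.309) / (2 × 0.075) = 2.59×10⁻⁶ T.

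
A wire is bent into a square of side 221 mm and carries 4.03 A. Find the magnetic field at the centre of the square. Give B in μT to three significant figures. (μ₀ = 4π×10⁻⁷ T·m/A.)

B ≈ 20.6 μT

Each side is a finite straight segment at perpendicular distance d = a/(2 tan(π/4)) = 0.1105 m from the centre, with end-angles ±π/4.
One side contributes B₁ = (μ₀I/4πd)·2 sin(π/4) = 5.16×10⁻⁶ T.
All 4 sides add in the same direction: B = 4 × 5.16×10⁻⁶ = 2.06×10⁻⁵ T.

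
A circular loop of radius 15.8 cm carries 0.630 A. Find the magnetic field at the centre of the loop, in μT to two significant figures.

At the centre of a circular loop the Biot–Savart law gives B = μ₀I/(2R).
B = (4π×10⁻⁷ × 0.630) / (2 × 0.158) = 2.51×10⁻⁶ T.

B ≈ 2.5 μT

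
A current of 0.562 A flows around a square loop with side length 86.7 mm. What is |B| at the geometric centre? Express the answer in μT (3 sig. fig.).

B ≈ 7.33 μT

Each side is a finite straight segment at perpendicular distance d = a/(2 tan(π/4)) = 0.04335 m from the centre, with end-angles ±π/4.
One side contributes B₁ = (μ₀I/4πd)·2 sin(π/4) = 1.83×10⁻⁶ T.
All 4 sides add in the same direction: B = 4 × 1.83×10⁻⁶ = 7.33×10⁻⁶ T.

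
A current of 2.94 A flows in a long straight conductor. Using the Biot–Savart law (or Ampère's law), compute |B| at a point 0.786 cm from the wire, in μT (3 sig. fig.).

For an infinitely long straight wire, B = μ₀I/(2πd).
B = (4π×10⁻⁷ × 2.94) / (2π × 0.00786) = 7.48×10⁻⁵ T.

B ≈ 74.8 μT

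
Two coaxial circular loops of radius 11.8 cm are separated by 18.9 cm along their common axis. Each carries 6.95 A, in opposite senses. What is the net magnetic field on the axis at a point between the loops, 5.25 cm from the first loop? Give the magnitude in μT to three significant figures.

Each loop contributes B = μ₀IR²/[2(R²+z²)^(3/2)] on the axis, with z measured from that loop.
Loop 1 (z = 0.0525 m): B₁ = 2.82×10⁻⁵ T. Loop 2 (z = 0.1365 m): B₂ = 1.04×10⁻⁵ T.
The fields oppose: B = |B₁ − B₂| = 1.79×10⁻⁵ T.

B ≈ 17.9 μT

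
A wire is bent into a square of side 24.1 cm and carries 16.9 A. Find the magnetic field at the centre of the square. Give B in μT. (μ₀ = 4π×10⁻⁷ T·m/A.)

B ≈ 79.3 μT

Each side is a finite straight segment at perpendicular distance d = a/(2 tan(π/4)) = 0.1205 m from the centre, with end-angles ±π/4.
One side contributes B₁ = (μ₀I/4πd)·2 sin(π/4) = 1.98×10⁻⁵ T.
All 4 sides add in the same direction: B = 4 × 1.98×10⁻⁵ = 7.93×10⁻⁵ T.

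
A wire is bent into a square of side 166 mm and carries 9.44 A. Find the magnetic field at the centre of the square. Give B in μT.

Each side is a finite straight segment at perpendicular distance d = a/(2 tan(π/4)) = 0.083 m from the centre, with end-angles ±π/4.
One side contributes B₁ = (μ₀I/4πd)·2 sin(π/4) = 1.61×10⁻⁵ T.
All 4 sides add in the same direction: B = 4 × 1.61×10⁻⁵ = 6.43×10⁻⁵ T.

B ≈ 64.3 μT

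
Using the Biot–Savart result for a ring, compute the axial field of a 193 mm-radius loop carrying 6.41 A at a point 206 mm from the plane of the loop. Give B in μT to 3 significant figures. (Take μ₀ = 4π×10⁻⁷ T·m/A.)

On the axis of a circular loop, B = μ₀IR² / [2(R²+z²)^(3/2)].
R² + z² = (0.193)² + (0.206)² = 0.07969 m², and (R²+z²)^(3/2) = 2.25×10⁻² m³.
B = (4π×10⁻⁷ × 6.41 × 0.03725) / (2 × 2.25×10⁻²) = 6.67×10⁻⁶ T.

B ≈ 6.67 μT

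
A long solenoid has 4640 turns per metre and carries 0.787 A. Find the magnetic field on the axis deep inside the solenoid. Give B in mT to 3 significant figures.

Inside a long solenoid, B = μ₀nI with n = 4640 turns/m.
B = 4π×10⁻⁷ × 4640 × 0.787 = 4.59×10⁻³ T.

B ≈ 4.59 mT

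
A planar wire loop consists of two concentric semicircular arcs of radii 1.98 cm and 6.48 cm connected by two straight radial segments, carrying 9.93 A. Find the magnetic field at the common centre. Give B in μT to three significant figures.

B ≈ 109 μT

The radial connectors point toward the centre, so dl × r̂ = 0 and they contribute nothing.
Each semicircle gives μ₀I/(4R): inner arc 1.58×10⁻⁴ T, outer arc 4.81×10⁻⁵ T.
The two arcs carry current in opposite angular senses, so their fields oppose: B = |1.58×10⁻⁴ − 4.81×10⁻⁵| = 1.09×10⁻⁴ T.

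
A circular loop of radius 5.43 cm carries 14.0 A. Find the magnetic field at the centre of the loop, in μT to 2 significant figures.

B ≈ 160 μT

At the centre of a circular loop the Biot–Savart law gives B = μ₀I/(2R).
B = (4π×10⁻⁷ × 14.0) / (2 × 0.0543) = 1.62×10⁻⁴ T.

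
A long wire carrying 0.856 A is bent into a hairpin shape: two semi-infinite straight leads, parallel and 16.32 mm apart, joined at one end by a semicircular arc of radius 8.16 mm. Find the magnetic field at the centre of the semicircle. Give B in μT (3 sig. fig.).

The semicircular arc contributes B_arc = μ₀I·π/(4πR) = μ₀I/(4R) = 3.30×10⁻⁵ T.
Each semi-infinite lead is at perpendicular distance R = 0.00816 m from the centre, with the perpendicular foot at its near end, so it contributes μ₀I/(4πR); both point the same way, together 2.10×10⁻⁵ T.
Arc and leads all point the same direction: B = 3.30×10⁻⁵ + 2.10×10⁻⁵ = 5.39×10⁻⁵ T.

B ≈ 53.9 μT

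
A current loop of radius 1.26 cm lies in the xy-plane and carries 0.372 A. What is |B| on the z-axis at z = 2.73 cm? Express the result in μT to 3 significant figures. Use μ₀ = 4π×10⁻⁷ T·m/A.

On the axis of a circular loop, B = μ₀IR² / [2(R²+z²)^(3/2)].
R² + z² = (0.0126)² + (0.0273)² = 0.0009041 m², and (R²+z²)^(3/2) = 2.72×10⁻⁵ m³.
B = (4π×10⁻⁷ × 0.372 × 0.0001588) / (2 × 2.72×10⁻⁵) = 1.37×10⁻⁶ T.

B ≈ 1.37 μT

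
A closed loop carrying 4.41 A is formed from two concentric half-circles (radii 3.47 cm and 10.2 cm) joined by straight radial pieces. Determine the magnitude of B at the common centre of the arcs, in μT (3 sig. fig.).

The radial connectors point toward the centre, so dl × r̂ = 0 and they contribute nothing.
Each semicircle gives μ₀I/(4R): inner arc 3.99×10⁻⁵ T, outer arc 1.36×10⁻⁵ T.
The two arcs carry current in opposite angular senses, so their fields oppose: B = |3.99×10⁻⁵ − 1.36×10⁻⁵| = 2.63×10⁻⁵ T.

B ≈ 26.3 μT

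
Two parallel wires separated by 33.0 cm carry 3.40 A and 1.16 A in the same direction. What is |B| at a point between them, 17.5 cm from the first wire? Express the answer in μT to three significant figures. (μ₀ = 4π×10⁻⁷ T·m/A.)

Each long wire gives B = μ₀I/(2πd). Distances are d₁ = 0.175 m and d₂ = 0.155 m.
B₁ = 3.89×10⁻⁶ T, B₂ = 1.50×10⁻⁶ T.
Between parallel currents the two contributions point in opposite directions, so they subtract. B = |B₁ − B₂| = |3.89×10⁻⁶ − 1.50×10⁻⁶| = 2.39×10⁻⁶ T.

B ≈ 2.39 μT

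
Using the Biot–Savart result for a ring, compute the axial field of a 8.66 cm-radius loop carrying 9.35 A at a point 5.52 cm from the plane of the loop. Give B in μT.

B ≈ 40.7 μT

On the axis of a circular loop, B = μ₀IR² / [2(R²+z²)^(3/2)].
R² + z² = (0.0866)² + (0.0552)² = 0.01055 m², and (R²+z²)^(3/2) = 1.08×10⁻³ m³.
B = (4π×10⁻⁷ × 9.35 × 0.0075) / (2 × 1.08×10⁻³) = 4.07×10⁻⁵ T.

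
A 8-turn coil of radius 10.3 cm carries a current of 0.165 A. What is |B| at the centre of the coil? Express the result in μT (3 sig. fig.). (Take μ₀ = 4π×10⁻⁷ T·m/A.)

For an N-turn flat coil, B = Nμ₀I/(2R) with R = 0.103 m.
B = 8 × 1.01×10⁻⁶ T = 8.05×10⁻⁶ T.

B ≈ 8.05 μT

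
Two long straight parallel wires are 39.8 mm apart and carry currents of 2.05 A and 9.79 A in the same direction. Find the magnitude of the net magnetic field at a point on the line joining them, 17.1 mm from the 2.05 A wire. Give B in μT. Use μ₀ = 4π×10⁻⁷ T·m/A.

B ≈ 62.3 μT

Each long wire gives B = μ₀I/(2πd). Distances are d₁ = 0.0171 m and d₂ = 0.0227 m.
B₁ = 2.40×10⁻⁵ T, B₂ = 8.63×10⁻⁵ T.
Between parallel currents the two contributions point in opposite directions, so they subtract. B = |B₁ − B₂| = |2.40×10⁻⁵ − 8.63×10⁻⁵| = 6.23×10⁻⁵ T.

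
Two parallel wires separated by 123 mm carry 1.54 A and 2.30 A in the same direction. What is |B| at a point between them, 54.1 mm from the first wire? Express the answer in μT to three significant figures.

Each long wire gives B = μ₀I/(2πd). Distances are d₁ = 0.0541 m and d₂ = 0.0689 m.
B₁ = 5.69×10⁻⁶ T, B₂ = 6.68×10⁻⁶ T.
Between parallel currents the two contributions point in opposite directions, so they subtract. B = |B₁ − B₂| = |5.69×10⁻⁶ − 6.68×10⁻⁶| = 9.83×10⁻⁷ T.

B ≈ 0.983 μT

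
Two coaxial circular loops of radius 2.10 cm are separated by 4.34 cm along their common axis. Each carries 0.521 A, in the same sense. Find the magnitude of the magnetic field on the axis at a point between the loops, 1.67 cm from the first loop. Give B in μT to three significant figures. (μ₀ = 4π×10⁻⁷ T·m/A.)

B ≈ 11.2 μT

Each loop contributes B = μ₀IR²/[2(R²+z²)^(3/2)] on the axis, with z measured from that loop.
Loop 1 (z = 0.0167 m): B₁ = 7.47×10⁻⁶ T. Loop 2 (z = 0.0267 m): B₂ = 3.68×10⁻⁶ T.
The fields add: B = B₁ + B₂ = 1.12×10⁻⁵ T.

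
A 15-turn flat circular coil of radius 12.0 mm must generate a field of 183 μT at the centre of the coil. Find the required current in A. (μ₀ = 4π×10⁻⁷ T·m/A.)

For an N-turn coil, B = Nμ₀I/(2R) with R = 0.012 m, so I = 2RB/(Nμ₀) = 2 × 0.012 × 1.83×10⁻⁴ / (15 × 4π×10⁻⁷) = 0.233 A.

I ≈ 0.233 A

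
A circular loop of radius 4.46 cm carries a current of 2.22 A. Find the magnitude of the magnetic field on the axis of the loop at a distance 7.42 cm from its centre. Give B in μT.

B ≈ 4.28 μT

On the axis of a circular loop, B = μ₀IR² / [2(R²+z²)^(3/2)].
R² + z² = (0.0446)² + (0.0742)² = 0.007495 m², and (R²+z²)^(3/2) = 6.49×10⁻⁴ m³.
B = (4π×10⁻⁷ × 2.22 × 0.001989) / (2 × 6.49×10⁻⁴) = 4.28×10⁻⁶ T.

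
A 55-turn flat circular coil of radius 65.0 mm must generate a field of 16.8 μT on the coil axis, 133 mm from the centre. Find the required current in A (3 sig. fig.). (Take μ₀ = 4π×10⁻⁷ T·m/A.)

I ≈ 0.373 A

For an N-turn coil, B = Nμ₀IR²/[2(R²+z²)^(3/2)] with R = 0.065 m, z = 0.133 m, so I = 2B(R²+z²)^(3/2)/(Nμ₀R²) = 2 × 1.68×10⁻⁵ × 3.24×10⁻³ / (55 × 4π×10⁻⁷ × 0.004225) = 0.373 A.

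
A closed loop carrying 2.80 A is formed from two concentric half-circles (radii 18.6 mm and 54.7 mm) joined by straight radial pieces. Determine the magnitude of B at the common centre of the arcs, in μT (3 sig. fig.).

B ≈ 31.2 μT

The radial connectors point toward the centre, so dl × r̂ = 0 and they contribute nothing.
Each semicircle gives μ₀I/(4R): inner arc 4.73×10⁻⁵ T, outer arc 1.61×10⁻⁵ T.
The two arcs carry current in opposite angular senses, so their fields oppose: B = |4.73×10⁻⁵ − 1.61×10⁻⁵| = 3.12×10⁻⁵ T.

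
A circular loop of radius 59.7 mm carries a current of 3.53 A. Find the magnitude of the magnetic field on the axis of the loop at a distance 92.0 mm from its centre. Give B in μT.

On the axis of a circular loop, B = μ₀IR² / [2(R²+z²)^(3/2)].
R² + z² = (0.0597)² + (0.092)² = 0.01203 m², and (R²+z²)^(3/2) = 1.32×10⁻³ m³.
B = (4π×10⁻⁷ × 3.53 × 0.003564) / (2 × 1.32×10⁻³) = 5.99×10⁻⁶ T.

B ≈ 5.99 μT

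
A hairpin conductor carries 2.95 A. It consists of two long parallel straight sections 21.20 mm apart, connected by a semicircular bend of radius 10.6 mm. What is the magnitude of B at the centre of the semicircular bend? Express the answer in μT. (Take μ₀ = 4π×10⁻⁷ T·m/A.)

The semicircular arc contributes B_arc = μ₀I·π/(4πR) = μ₀I/(4R) = 8.74×10⁻⁵ T.
Each semi-infinite lead is at perpendicular distance R = 0.0106 m from the centre, with the perpendicular foot at its near end, so it contributes μ₀I/(4πR); both point the same way, together 5.57×10⁻⁵ T.
Arc and leads all point the same direction: B = 8.74×10⁻⁵ + 5.57×10⁻⁵ = 1.43×10⁻⁴ T.

B ≈ 143 μT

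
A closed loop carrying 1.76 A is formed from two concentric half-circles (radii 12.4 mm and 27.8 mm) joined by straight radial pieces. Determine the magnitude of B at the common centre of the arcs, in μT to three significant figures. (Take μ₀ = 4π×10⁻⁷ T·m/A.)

The radial connectors point toward the centre, so dl × r̂ = 0 and they contribute nothing.
Each semicircle gives μ₀I/(4R): inner arc 4.46×10⁻⁵ T, outer arc 1.99×10⁻⁵ T.
The two arcs carry current in opposite angular senses, so their fields oppose: B = |4.46×10⁻⁵ − 1.99×10⁻⁵| = 2.47×10⁻⁵ T.

B ≈ 24.7 μT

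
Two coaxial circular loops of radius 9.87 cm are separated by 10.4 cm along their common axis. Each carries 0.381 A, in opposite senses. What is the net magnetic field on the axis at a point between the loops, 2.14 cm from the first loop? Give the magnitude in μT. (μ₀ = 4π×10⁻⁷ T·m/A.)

B ≈ 1.17 μT

Each loop contributes B = μ₀IR²/[2(R²+z²)^(3/2)] on the axis, with z measured from that loop.
Loop 1 (z = 0.0214 m): B₁ = 2.26×10⁻⁶ T. Loop 2 (z = 0.0826 m): B₂ = 1.09×10⁻⁶ T.
The fields oppose: B = |B₁ − B₂| = 1.17×10⁻⁶ T.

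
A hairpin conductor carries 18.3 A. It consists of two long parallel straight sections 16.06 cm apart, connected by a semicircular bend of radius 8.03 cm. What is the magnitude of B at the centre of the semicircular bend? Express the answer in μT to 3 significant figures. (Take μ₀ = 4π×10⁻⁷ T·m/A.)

B ≈ 117 μT

The semicircular arc contributes B_arc = μ₀I·π/(4πR) = μ₀I/(4R) = 7.16×10⁻⁵ T.
Each semi-infinite lead is at perpendicular distance R = 0.0803 m from the centre, with the perpendicular foot at its near end, so it contributes μ₀I/(4πR); both point the same way, together 4.56×10⁻⁵ T.
Arc and leads all point the same direction: B = 7.16×10⁻⁵ + 4.56×10⁻⁵ = 1.17×10⁻⁴ T.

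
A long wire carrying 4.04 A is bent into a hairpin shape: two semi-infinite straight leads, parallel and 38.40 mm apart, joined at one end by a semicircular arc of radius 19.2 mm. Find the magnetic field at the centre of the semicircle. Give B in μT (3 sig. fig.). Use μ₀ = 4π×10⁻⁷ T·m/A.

B ≈ 108 μT

The semicircular arc contributes B_arc = μ₀I·π/(4πR) = μ₀I/(4R) = 6.61×10⁻⁵ T.
Each semi-infinite lead is at perpendicular distance R = 0.0192 m from the centre, with the perpendicular foot at its near end, so it contributes μ₀I/(4πR); both point the same way, together 4.21×10⁻⁵ T.
Arc and leads all point the same direction: B = 6.61×10⁻⁵ + 4.21×10⁻⁵ = 1.08×10⁻⁴ T.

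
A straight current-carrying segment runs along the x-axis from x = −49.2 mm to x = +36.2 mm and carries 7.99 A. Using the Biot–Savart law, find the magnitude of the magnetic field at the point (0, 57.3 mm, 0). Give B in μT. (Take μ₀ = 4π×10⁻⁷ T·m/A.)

B ≈ 16.5 μT

For a finite straight segment, B = (μ₀I/4πd)(sinθ₁ + sinθ₂), where θ₁, θ₂ are the angles from the perpendicular to each end.
The perpendicular distance is d = 0.0573 m; the end-offsets along the wire are a = 0.0492 m and b = 0.0362 m.
sinθ₁ = 0.0492/√(0.0492²+0.0573²) = 0.6514; sinθ₂ = 0.0362/√(0.0362²+0.0573²) = 0.5341.
B = (4π×10⁻⁷ × 7.99) / (4π × 0.0573) × (0.6514 + 0.5341) = 1.65×10⁻⁵ T.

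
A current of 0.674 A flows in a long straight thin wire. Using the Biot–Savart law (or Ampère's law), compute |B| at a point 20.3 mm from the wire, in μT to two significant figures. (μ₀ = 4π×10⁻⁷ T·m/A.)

B ≈ 6.6 μT

For an infinitely long straight wire, B = μ₀I/(2πd).
B = (4π×10⁻⁷ × 0.674) / (2π × 0.0203) = 6.64×10⁻⁶ T.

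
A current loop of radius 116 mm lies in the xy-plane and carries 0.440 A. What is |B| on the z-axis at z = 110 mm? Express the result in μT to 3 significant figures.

On the axis of a circular loop, B = μ₀IR² / [2(R²+z²)^(3/2)].
R² + z² = (0.116)² + (0.11)² = 0.02556 m², and (R²+z²)^(3/2) = 4.09×10⁻³ m³.
B = (4π×10⁻⁷ × 0.440 × 0.01346) / (2 × 4.09×10⁻³) = 9.11×10⁻⁷ T.

B ≈ 0.911 μT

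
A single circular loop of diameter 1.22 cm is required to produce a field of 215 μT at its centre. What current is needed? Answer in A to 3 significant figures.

At the centre of a circular loop B = μ₀I/(2R), so I = 2RB/μ₀.
With R = 0.0061 m, I = 2 × 0.0061 × 2.15×10⁻⁴ / (4π×10⁻⁷) = 2.09 A.

I ≈ 2.09 A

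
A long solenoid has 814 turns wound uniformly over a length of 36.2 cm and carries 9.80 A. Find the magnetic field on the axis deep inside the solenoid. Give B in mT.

B ≈ 27.7 mT

Inside a long solenoid, B = μ₀nI with n = 2249 turns/m.
B = 4π×10⁻⁷ × 2249 × 9.80 = 2.77×10⁻² T.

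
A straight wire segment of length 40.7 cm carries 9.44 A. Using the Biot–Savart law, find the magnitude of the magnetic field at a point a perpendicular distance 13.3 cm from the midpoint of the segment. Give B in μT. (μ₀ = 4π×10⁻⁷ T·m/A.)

For a finite straight segment, B = (μ₀I/4πd)(sinθ₁ + sinθ₂), where θ₁, θ₂ are the angles from the perpendicular to each end.
The perpendicular from the point meets the wire at its midpoint, so each end is L/2 = 0.2035 m away along the wire.
sinθ₁ = 0.2035/√(0.2035²+0.133²) = 0.8371; sinθ₂ = 0.2035/√(0.2035²+0.133²) = 0.8371.
B = (4π×10⁻⁷ × 9.44) / (4π × 0.133) × (0.8371 + 0.8371) = 1.19×10⁻⁵ T.

B ≈ 11.9 μT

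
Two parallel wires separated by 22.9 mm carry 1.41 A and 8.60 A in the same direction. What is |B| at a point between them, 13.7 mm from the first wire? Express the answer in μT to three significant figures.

Each long wire gives B = μ₀I/(2πd). Distances are d₁ = 0.0137 m and d₂ = 0.0092 m.
B₁ = 2.06×10⁻⁵ T, B₂ = 1.87×10⁻⁴ T.
Between parallel currents the two contributions point in opposite directions, so they subtract. B = |B₁ − B₂| = |2.06×10⁻⁵ − 1.87×10⁻⁴| = 1.66×10⁻⁴ T.

B ≈ 166 μT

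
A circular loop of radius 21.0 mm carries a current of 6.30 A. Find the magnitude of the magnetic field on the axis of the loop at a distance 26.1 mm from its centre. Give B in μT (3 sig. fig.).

On the axis of a circular loop, B = μ₀IR² / [2(R²+z²)^(3/2)].
R² + z² = (0.021)² + (0.0261)² = 0.001122 m², and (R²+z²)^(3/2) = 3.76×10⁻⁵ m³.
B = (4π×10⁻⁷ × 6.30 × 0.000441) / (2 × 3.76×10⁻⁵) = 4.64×10⁻⁵ T.

B ≈ 46.4 μT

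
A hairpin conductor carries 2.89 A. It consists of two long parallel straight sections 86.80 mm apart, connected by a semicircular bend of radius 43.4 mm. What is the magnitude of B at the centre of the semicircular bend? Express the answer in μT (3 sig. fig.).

The semicircular arc contributes B_arc = μ₀I·π/(4πR) = μ₀I/(4R) = 2.09×10⁻⁵ T.
Each semi-infinite lead is at perpendicular distance R = 0.0434 m from the centre, with the perpendicular foot at its near end, so it contributes μ₀I/(4πR); both point the same way, together 1.33×10⁻⁵ T.
Arc and leads all point the same direction: B = 2.09×10⁻⁵ + 1.33×10⁻⁵ = 3.42×10⁻⁵ T.

B ≈ 34.2 μT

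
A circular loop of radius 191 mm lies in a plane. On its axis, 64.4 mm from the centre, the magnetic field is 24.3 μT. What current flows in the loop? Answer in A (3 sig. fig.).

On the axis of a loop, B = μ₀IR²/[2(R²+z²)^(3/2)], so I = 2B(R²+z²)^(3/2)/(μ₀R²).
R² + z² = 0.03648 + 0.004147 = 0.04063 m²; raised to 3/2 gives 8.19×10⁻³ m³.
I = 2 × 2.43×10⁻⁵ × 8.19×10⁻³ / (1.26×10⁻⁶ × 0.03648) = 8.68 A.

I ≈ 8.68 A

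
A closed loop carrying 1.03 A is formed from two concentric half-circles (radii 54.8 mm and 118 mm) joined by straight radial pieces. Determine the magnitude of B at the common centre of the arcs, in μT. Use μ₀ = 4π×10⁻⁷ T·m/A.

B ≈ 3.16 μT

The radial connectors point toward the centre, so dl × r̂ = 0 and they contribute nothing.
Each semicircle gives μ₀I/(4R): inner arc 5.90×10⁻⁶ T, outer arc 2.74×10⁻⁶ T.
The two arcs carry current in opposite angular senses, so their fields oppose: B = |5.90×10⁻⁶ − 2.74×10⁻⁶| = 3.16×10⁻⁶ T.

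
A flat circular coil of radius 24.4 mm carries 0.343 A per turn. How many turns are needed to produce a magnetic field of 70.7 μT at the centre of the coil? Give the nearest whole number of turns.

For an N-turn coil, B = Nμ₀I/(2R). A single turn gives B₁ = 8.83×10⁻⁶ T with R = 0.0244 m.
N = B/B₁ = 7.07×10⁻⁵ / 8.83×10⁻⁶ = 8.00.

N = 8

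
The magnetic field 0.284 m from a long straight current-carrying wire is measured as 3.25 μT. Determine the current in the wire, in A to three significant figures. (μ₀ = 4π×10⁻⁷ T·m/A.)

I ≈ 4.61 A

For a long straight wire B = μ₀I/(2πd), so I = 2πdB/μ₀.
I = 2π × 0.284 × 3.25×10⁻⁶ / (4π×10⁻⁷) = 4.61 A.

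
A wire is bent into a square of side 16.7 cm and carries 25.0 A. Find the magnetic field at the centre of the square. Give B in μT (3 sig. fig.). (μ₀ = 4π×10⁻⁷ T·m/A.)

Each side is a finite straight segment at perpendicular distance d = a/(2 tan(π/4)) = 0.0835 m from the centre, with end-angles ±π/4.
One side contributes B₁ = (μ₀I/4πd)·2 sin(π/4) = 4.23×10⁻⁵ T.
All 4 sides add in the same direction: B = 4 × 4.23×10⁻⁵ = 1.69×10⁻⁴ T.

B ≈ 169 μT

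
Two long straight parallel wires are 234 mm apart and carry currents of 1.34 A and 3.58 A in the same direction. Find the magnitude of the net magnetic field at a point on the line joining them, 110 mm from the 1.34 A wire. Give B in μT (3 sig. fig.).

Each long wire gives B = μ₀I/(2πd). Distances are d₁ = 0.11 m and d₂ = 0.124 m.
B₁ = 2.44×10⁻⁶ T, B₂ = 5.77×10⁻⁶ T.
Between parallel currents the two contributions point in opposite directions, so they subtract. B = |B₁ − B₂| = |2.44×10⁻⁶ − 5.77×10⁻⁶| = 3.34×10⁻⁶ T.

B ≈ 3.34 μT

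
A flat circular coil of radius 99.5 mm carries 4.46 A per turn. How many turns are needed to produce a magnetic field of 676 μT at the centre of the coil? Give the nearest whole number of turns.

For an N-turn coil, B = Nμ₀I/(2R). A single turn gives B₁ = 2.82×10⁻⁵ T with R = 0.0995 m.
N = B/B₁ = 6.76×10⁻⁴ / 2.82×10⁻⁵ = 24.00.

N = 24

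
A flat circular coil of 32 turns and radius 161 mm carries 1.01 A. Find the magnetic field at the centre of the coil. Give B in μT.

B ≈ 126 μT

For an N-turn flat coil, B = Nμ₀I/(2R) with R = 0.161 m.
B = 32 × 3.94×10⁻⁶ T = 1.26×10⁻⁴ T.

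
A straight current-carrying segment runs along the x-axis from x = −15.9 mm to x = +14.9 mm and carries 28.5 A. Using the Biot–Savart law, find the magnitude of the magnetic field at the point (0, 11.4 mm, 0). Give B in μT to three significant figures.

For a finite straight segment, B = (μ₀I/4πd)(sinθ₁ + sinθ₂), where θ₁, θ₂ are the angles from the perpendicular to each end.
The perpendicular distance is d = 0.0114 m; the end-offsets along the wire are a = 0.0159 m and b = 0.0149 m.
sinθ₁ = 0.0159/√(0.0159²+0.0114²) = 0.8127; sinθ₂ = 0.0149/√(0.0149²+0.0114²) = 0.7942.
B = (4π×10⁻⁷ × 28.5) / (4π × 0.0114) × (0.8127 + 0.7942) = 4.02×10⁻⁴ T.

B ≈ 402 μT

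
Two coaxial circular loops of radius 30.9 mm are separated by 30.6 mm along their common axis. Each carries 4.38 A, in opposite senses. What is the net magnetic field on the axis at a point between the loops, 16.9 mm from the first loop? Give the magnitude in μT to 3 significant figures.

Each loop contributes B = μ₀IR²/[2(R²+z²)^(3/2)] on the axis, with z measured from that loop.
Loop 1 (z = 0.0169 m): B₁ = 6.01×10⁻⁵ T. Loop 2 (z = 0.0137 m): B₂ = 6.80×10⁻⁵ T.
The fields oppose: B = |B₁ − B₂| = 7.90×10⁻⁶ T.

B ≈ 7.90 μT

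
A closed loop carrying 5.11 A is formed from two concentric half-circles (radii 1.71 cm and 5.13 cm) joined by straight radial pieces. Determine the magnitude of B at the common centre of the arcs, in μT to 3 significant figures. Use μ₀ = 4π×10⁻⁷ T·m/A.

The radial connectors point toward the centre, so dl × r̂ = 0 and they contribute nothing.
Each semicircle gives μ₀I/(4R): inner arc 9.39×10⁻⁵ T, outer arc 3.13×10⁻⁵ T.
The two arcs carry current in opposite angular senses, so their fields oppose: B = |9.39×10⁻⁵ − 3.13×10⁻⁵| = 6.26×10⁻⁵ T.

B ≈ 62.6 μT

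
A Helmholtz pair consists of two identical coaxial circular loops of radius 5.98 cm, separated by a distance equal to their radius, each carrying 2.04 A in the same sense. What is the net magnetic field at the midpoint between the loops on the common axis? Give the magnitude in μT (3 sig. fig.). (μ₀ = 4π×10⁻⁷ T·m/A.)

Each loop contributes B = μ₀IR²/[2(R²+z²)^(3/2)] on the axis, with z measured from that loop.
Loop 1 (z = 0.0299 m): B₁ = 1.53×10⁻⁵ T. Loop 2 (z = 0.0299 m): B₂ = 1.53×10⁻⁵ T.
The fields add: B = B₁ + B₂ = 3.07×10⁻⁵ T.

B ≈ 30.7 μT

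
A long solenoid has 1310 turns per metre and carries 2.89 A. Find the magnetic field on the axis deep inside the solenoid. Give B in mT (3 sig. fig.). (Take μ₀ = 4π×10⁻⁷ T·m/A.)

Inside a long solenoid, B = μ₀nI with n = 1310 turns/m.
B = 4π×10⁻⁷ × 1310 × 2.89 = 4.76×10⁻³ T.

B ≈ 4.76 mT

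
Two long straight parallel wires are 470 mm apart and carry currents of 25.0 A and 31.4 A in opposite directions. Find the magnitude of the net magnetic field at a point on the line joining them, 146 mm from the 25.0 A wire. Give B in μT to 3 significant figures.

B ≈ 53.6 μT

Each long wire gives B = μ₀I/(2πd). Distances are d₁ = 0.146 m and d₂ = 0.324 m.
B₁ = 3.42×10⁻⁵ T, B₂ = 1.94×10⁻⁵ T.
Between antiparallel currents both contributions point the same way, so they add. B = B₁ + B₂ = 3.42×10⁻⁵ + 1.94×10⁻⁵ = 5.36×10⁻⁵ T.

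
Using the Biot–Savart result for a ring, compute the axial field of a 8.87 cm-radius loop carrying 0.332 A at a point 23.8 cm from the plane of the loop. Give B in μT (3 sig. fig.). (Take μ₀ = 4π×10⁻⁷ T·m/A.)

On the axis of a circular loop, B = μ₀IR² / [2(R²+z²)^(3/2)].
R² + z² = (0.0887)² + (0.238)² = 0.06451 m², and (R²+z²)^(3/2) = 1.64×10⁻² m³.
B = (4π×10⁻⁷ × 0.332 × 0.007868) / (2 × 1.64×10⁻²) = 1.00×10⁻⁷ T.

B ≈ 0.100 μT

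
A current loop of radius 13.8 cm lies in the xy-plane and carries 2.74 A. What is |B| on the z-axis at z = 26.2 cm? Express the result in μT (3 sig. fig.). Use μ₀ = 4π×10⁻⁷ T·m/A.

B ≈ 1.26 μT

On the axis of a circular loop, B = μ₀IR² / [2(R²+z²)^(3/2)].
R² + z² = (0.138)² + (0.262)² = 0.08769 m², and (R²+z²)^(3/2) = 2.60×10⁻² m³.
B = (4π×10⁻⁷ × 2.74 × 0.01904) / (2 × 2.60×10⁻²) = 1.26×10⁻⁶ T.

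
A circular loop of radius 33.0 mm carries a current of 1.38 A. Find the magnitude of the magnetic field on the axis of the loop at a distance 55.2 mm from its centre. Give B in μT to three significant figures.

B ≈ 3.55 μT

On the axis of a circular loop, B = μ₀IR² / [2(R²+z²)^(3/2)].
R² + z² = (0.033)² + (0.0552)² = 0.004136 m², and (R²+z²)^(3/2) = 2.66×10⁻⁴ m³.
B = (4π×10⁻⁷ × 1.38 × 0.001089) / (2 × 2.66×10⁻⁴) = 3.55×10⁻⁶ T.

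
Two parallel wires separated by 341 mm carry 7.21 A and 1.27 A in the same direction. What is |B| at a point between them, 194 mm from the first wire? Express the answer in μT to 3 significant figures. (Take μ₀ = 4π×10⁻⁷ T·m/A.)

B ≈ 5.71 μT

Each long wire gives B = μ₀I/(2πd). Distances are d₁ = 0.194 m and d₂ = 0.147 m.
B₁ = 7.43×10⁻⁶ T, B₂ = 1.73×10⁻⁶ T.
Between parallel currents the two contributions point in opposite directions, so they subtract. B = |B₁ − B₂| = |7.43×10⁻⁶ − 1.73×10⁻⁶| = 5.71×10⁻⁶ T.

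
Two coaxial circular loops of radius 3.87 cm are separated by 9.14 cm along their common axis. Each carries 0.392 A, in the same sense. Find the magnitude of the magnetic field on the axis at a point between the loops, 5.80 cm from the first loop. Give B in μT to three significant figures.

B ≈ 3.85 μT

Each loop contributes B = μ₀IR²/[2(R²+z²)^(3/2)] on the axis, with z measured from that loop.
Loop 1 (z = 0.058 m): B₁ = 1.09×10⁻⁶ T. Loop 2 (z = 0.0334 m): B₂ = 2.76×10⁻⁶ T.
The fields add: B = B₁ + B₂ = 3.85×10⁻⁶ T.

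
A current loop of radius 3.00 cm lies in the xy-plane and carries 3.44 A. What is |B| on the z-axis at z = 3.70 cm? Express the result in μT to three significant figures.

On the axis of a circular loop, B = μ₀IR² / [2(R²+z²)^(3/2)].
R² + z² = (0.03)² + (0.037)² = 0.002269 m², and (R²+z²)^(3/2) = 1.08×10⁻⁴ m³.
B = (4π×10⁻⁷ × 3.44 × 0.0009) / (2 × 1.08×10⁻⁴) = 1.80×10⁻⁵ T.

B ≈ 18.0 μT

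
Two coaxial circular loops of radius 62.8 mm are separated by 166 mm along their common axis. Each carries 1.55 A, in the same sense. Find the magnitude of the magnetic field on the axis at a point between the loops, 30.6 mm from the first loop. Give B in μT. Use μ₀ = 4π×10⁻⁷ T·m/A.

B ≈ 12.4 μT

Each loop contributes B = μ₀IR²/[2(R²+z²)^(3/2)] on the axis, with z measured from that loop.
Loop 1 (z = 0.0306 m): B₁ = 1.13×10⁻⁵ T. Loop 2 (z = 0.1354 m): B₂ = 1.16×10⁻⁶ T.
The fields add: B = B₁ + B₂ = 1.24×10⁻⁵ T.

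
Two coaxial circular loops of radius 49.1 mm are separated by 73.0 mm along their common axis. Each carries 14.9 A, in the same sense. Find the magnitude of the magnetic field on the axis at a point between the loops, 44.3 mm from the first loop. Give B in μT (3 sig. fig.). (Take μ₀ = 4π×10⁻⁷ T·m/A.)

B ≈ 201 μT

Each loop contributes B = μ₀IR²/[2(R²+z²)^(3/2)] on the axis, with z measured from that loop.
Loop 1 (z = 0.0443 m): B₁ = 7.80×10⁻⁵ T. Loop 2 (z = 0.0287 m): B₂ = 1.23×10⁻⁴ T.
The fields add: B = B₁ + B₂ = 2.01×10⁻⁴ T.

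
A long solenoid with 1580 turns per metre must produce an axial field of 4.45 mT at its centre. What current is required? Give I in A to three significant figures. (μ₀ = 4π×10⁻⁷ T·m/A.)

I ≈ 2.24 A

Inside a long solenoid B = μ₀nI with n = 1580 m⁻¹, so I = B/(μ₀n).
I = 4.45×10⁻³ / (4π×10⁻⁷ × 1580) = 2.24 A.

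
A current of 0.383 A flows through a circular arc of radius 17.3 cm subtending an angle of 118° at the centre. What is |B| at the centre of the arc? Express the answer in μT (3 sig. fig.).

The Biot–Savart field of a circular arc at its centre is B = μ₀Iφ/(4πR), with φ = 2.059 rad.
B = (4π×10⁻⁷ × 0.383 × 2.059) / (4π × 0.173) = 4.56×10⁻⁷ T.

B ≈ 0.456 μT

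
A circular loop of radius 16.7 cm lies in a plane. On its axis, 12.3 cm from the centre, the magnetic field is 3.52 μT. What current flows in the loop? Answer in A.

I ≈ 1.79 A

On the axis of a loop, B = μ₀IR²/[2(R²+z²)^(3/2)], so I = 2B(R²+z²)^(3/2)/(μ₀R²).
R² + z² = 0.02789 + 0.01513 = 0.04302 m²; raised to 3/2 gives 8.92×10⁻³ m³.
I = 2 × 3.52×10⁻⁶ × 8.92×10⁻³ / (1.26×10⁻⁶ × 0.02789) = 1.79 A.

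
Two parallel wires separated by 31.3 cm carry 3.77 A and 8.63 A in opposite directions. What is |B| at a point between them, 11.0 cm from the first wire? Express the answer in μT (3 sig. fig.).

Each long wire gives B = μ₀I/(2πd). Distances are d₁ = 0.11 m and d₂ = 0.203 m.
B₁ = 6.85×10⁻⁶ T, B₂ = 8.50×10⁻⁶ T.
Between antiparallel currents both contributions point the same way, so they add. B = B₁ + B₂ = 6.85×10⁻⁶ + 8.50×10⁻⁶ = 1.54×10⁻⁵ T.

B ≈ 15.4 μT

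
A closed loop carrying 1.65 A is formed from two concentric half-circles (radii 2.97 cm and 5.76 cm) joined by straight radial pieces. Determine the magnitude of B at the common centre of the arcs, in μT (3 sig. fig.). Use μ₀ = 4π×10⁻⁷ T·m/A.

B ≈ 8.45 μT

The radial connectors point toward the centre, so dl × r̂ = 0 and they contribute nothing.
Each semicircle gives μ₀I/(4R): inner arc 1.75×10⁻⁵ T, outer arc 9.00×10⁻⁶ T.
The two arcs carry current in opposite angular senses, so their fields oppose: B = |1.75×10⁻⁵ − 9.00×10⁻⁶| = 8.45×10⁻⁶ T.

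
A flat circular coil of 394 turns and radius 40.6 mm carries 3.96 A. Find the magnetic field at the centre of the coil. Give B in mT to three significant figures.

B ≈ 24.1 mT

For an N-turn flat coil, B = Nμ₀I/(2R) with R = 0.0406 m.
B = 394 × 6.13×10⁻⁵ T = 2.41×10⁻² T.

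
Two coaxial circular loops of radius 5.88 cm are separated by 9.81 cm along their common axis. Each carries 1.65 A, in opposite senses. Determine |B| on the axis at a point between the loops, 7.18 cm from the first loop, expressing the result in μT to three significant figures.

B ≈ 8.93 μT

Each loop contributes B = μ₀IR²/[2(R²+z²)^(3/2)] on the axis, with z measured from that loop.
Loop 1 (z = 0.0718 m): B₁ = 4.48×10⁻⁶ T. Loop 2 (z = 0.0263 m): B₂ = 1.34×10⁻⁵ T.
The fields oppose: B = |B₁ − B₂| = 8.93×10⁻⁶ T.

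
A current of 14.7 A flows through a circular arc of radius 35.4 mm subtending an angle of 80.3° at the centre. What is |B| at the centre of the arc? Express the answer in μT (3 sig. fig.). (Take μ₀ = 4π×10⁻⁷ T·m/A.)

B ≈ 58.2 μT

The Biot–Savart field of a circular arc at its centre is B = μ₀Iφ/(4πR), with φ = 1.401 rad.
B = (4π×10⁻⁷ × 14.7 × 1.401) / (4π × 0.0354) = 5.82×10⁻⁵ T.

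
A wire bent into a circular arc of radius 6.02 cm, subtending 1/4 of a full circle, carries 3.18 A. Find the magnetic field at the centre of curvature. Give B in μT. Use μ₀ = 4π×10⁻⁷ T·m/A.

The Biot–Savart field of a circular arc at its centre is B = μ₀Iφ/(4πR), with φ = 1.571 rad.
B = (4π×10⁻⁷ × 3.18 × 1.571) / (4π × 0.0602) = 8.30×10⁻⁶ T.

B ≈ 8.30 μT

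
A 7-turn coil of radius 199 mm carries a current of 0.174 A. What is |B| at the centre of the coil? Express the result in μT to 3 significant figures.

B ≈ 3.85 μT

For an N-turn flat coil, B = Nμ₀I/(2R) with R = 0.199 m.
B = 7 × 5.49×10⁻⁷ T = 3.85×10⁻⁶ T.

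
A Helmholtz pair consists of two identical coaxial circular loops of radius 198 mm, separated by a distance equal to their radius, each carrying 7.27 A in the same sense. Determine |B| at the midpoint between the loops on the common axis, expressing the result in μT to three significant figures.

Each loop contributes B = μ₀IR²/[2(R²+z²)^(3/2)] on the axis, with z measured from that loop.
Loop 1 (z = 0.099 m): B₁ = 1.65×10⁻⁵ T. Loop 2 (z = 0.099 m): B₂ = 1.65×10⁻⁵ T.
The fields add: B = B₁ + B₂ = 3.30×10⁻⁵ T.

B ≈ 33.0 μT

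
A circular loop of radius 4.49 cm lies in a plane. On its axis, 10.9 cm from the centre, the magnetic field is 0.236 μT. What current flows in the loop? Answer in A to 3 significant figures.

On the axis of a loop, B = μ₀IR²/[2(R²+z²)^(3/2)], so I = 2B(R²+z²)^(3/2)/(μ₀R²).
R² + z² = 0.002016 + 0.01188 = 0.0139 m²; raised to 3/2 gives 1.64×10⁻³ m³.
I = 2 × 2.36×10⁻⁷ × 1.64×10⁻³ / (1.26×10⁻⁶ × 0.002016) = 0.305 A.

I ≈ 0.305 A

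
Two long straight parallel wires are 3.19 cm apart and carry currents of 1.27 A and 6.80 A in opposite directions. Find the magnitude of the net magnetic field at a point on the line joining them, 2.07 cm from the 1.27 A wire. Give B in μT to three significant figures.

Each long wire gives B = μ₀I/(2πd). Distances are d₁ = 0.0207 m and d₂ = 0.0112 m.
B₁ = 1.23×10⁻⁵ T, B₂ = 1.21×10⁻⁴ T.
Between antiparallel currents both contributions point the same way, so they add. B = B₁ + B₂ = 1.23×10⁻⁵ + 1.21×10⁻⁴ = 1.34×10⁻⁴ T.

B ≈ 134 μT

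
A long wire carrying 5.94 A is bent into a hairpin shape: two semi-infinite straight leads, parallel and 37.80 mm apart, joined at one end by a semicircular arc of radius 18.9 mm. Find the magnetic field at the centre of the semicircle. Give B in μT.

B ≈ 162 μT

The semicircular arc contributes B_arc = μ₀I·π/(4πR) = μ₀I/(4R) = 9.87×10⁻⁵ T.
Each semi-infinite lead is at perpendicular distance R = 0.0189 m from the centre, with the perpendicular foot at its near end, so it contributes μ₀I/(4πR); both point the same way, together 6.29×10⁻⁵ T.
Arc and leads all point the same direction: B = 9.87×10⁻⁵ + 6.29×10⁻⁵ = 1.62×10⁻⁴ T.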